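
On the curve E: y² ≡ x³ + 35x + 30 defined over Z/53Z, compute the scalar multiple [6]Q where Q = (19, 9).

Double-and-add on 6 = (110)₂. Start with Q = (19, 9) for the leading 1-bit.
double: tangent at (19, 9): λ = (3·19² + 35)/(2·9) ≡ 5/18. 18⁻¹ ≡ 3 (mod 53), so λ ≡ 5·3 ≡ 15.
  x = λ² - 19 - 19 = 225 - 38 ≡ 28; y = λ·(19 - 28) - 9 ≡ 15. → (28, 15)
add Q: (28, 15) + (19, 9). λ = (9 - 15)/(19 - 28) ≡ 47/44 mod 53. 44⁻¹ ≡ 47 (mod 53), so λ ≡ 36.
  x = λ² - 28 - 19 = 1296 - 47 ≡ 30; y = λ·(28 - 30) - 15 ≡ 19. → (30, 19)
double: tangent at (30, 19): λ = (3·30² + 35)/(2·19) ≡ 32/38. 38⁻¹ ≡ 7 (mod 53), so λ ≡ 32·7 ≡ 12.
  x = λ² - 30 - 30 = 144 - 60 ≡ 31; y = λ·(30 - 31) - 19 ≡ 22. → (31, 22)

(31, 22)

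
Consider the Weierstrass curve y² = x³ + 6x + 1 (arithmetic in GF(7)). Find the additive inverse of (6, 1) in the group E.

-(6, 1) = (6, -1 mod 7) = (6, 6).

(6, 6)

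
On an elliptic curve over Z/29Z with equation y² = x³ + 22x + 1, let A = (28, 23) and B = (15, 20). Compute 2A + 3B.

First 2A:
Repeated addition: build up to 2A.
2A: tangent at (28, 23): λ = (3·28² + 22)/(2·23) ≡ 25/17. 17⁻¹ ≡ 12 (mod 29), so λ ≡ 25·12 ≡ 10.
  x = λ² - 28 - 28 = 100 - 56 ≡ 15; y = λ·(28 - 15) - 23 ≡ 20. → (15, 20)
2A = (15, 20).
Next 3B:
Repeated addition: build up to 3B.
2B: tangent at (15, 20): λ = (3·15² + 22)/(2·20) ≡ 1/11. 11⁻¹ ≡ 8 (mod 29) since 11·8 = 88 ≡ 1, so λ ≡ 1·8 ≡ 8.
  x = λ² - 15 - 15 = 64 - 30 ≡ 5; y = λ·(15 - 5) - 20 ≡ 2. → (5, 2)
3B: (5, 2) + (15, 20). λ = (20 - 2)/(15 - 5) ≡ 18/10 mod 29. 10⁻¹ ≡ 3 (mod 29), so λ ≡ 25.
  x = λ² - 5 - 15 = 625 - 20 ≡ 25; y = λ·(5 - 25) - 2 ≡ 20. → (25, 20)
3B = (25, 20).
Finally 2A + 3B:
(15, 20) + (25, 20). λ = (20 - 20)/(25 - 15) ≡ 0/10 mod 29. 10⁻¹ ≡ 3 (mod 29), so λ ≡ 0.
  x = λ² - 15 - 25 = 0 - 40 ≡ 18; y = λ·(15 - 18) - 20 ≡ 9. → (18, 9)

(18, 9)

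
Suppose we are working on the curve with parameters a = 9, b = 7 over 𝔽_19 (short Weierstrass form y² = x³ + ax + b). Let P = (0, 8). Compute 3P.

(0, 11)

Repeated addition: build up to 3P.
2P: tangent at (0, 8): λ = (3·0² + 9)/(2·8) ≡ 9/16. 16⁻¹ ≡ 6 (mod 19) since 16·6 = 96 ≡ 1, so λ ≡ 9·6 ≡ 16.
  x = λ² - 0 - 0 = 256 - 0 ≡ 9; y = λ·(0 - 9) - 8 ≡ 0. → (9, 0)
3P: (9, 0) + (0, 8). λ = (8 - 0)/(0 - 9) ≡ 8/10 mod 19. 10⁻¹ ≡ 2 (mod 19), so λ ≡ 16.
  x = λ² - 9 - 0 = 256 - 9 ≡ 0; y = λ·(9 - 0) - 0 ≡ 11. → (0, 11)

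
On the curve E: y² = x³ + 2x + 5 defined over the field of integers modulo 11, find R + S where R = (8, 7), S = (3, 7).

(0, 4)

(8, 7) + (3, 7). λ = (7 - 7)/(3 - 8) ≡ 0/6 mod 11. 6⁻¹ ≡ 2 (mod 11), so λ ≡ 0.
  x = λ² - 8 - 3 = 0 - 11 ≡ 0; y = λ·(8 - 0) - 7 ≡ 4. → (0, 4)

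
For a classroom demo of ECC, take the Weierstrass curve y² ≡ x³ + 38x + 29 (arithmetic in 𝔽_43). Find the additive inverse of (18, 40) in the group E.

-(18, 40) = (18, -40 mod 43) = (18, 3).

(18, 3)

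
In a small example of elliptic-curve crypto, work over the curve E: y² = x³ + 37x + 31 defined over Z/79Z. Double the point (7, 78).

tangent at (7, 78): λ = (3·7² + 37)/(2·78) ≡ 26/77. 77⁻¹ ≡ 39 (mod 79), so λ ≡ 26·39 ≡ 66.
  x = λ² - 7 - 7 = 4356 - 14 ≡ 76; y = λ·(7 - 76) - 78 ≡ 29. → (76, 29)

(76, 29)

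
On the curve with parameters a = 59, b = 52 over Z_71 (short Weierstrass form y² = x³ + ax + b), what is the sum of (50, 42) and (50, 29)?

O

The two points share x = 50 and their y-coordinates satisfy 42 + 29 ≡ 0 (mod 71), so they are inverses. Their sum is 𝒪.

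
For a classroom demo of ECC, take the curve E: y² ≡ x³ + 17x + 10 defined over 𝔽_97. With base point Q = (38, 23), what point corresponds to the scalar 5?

(87, 95)

Repeated addition: build up to 5Q.
2Q: tangent at (38, 23): λ = (3·38² + 17)/(2·23) ≡ 81/46. 46⁻¹ ≡ 19 (mod 97) since 46·19 = 874 ≡ 1, so λ ≡ 81·19 ≡ 84.
  x = λ² - 38 - 38 = 7056 - 76 ≡ 93; y = λ·(38 - 93) - 23 ≡ 13. → (93, 13)
3Q: (93, 13) + (38, 23). λ = (23 - 13)/(38 - 93) ≡ 10/42 mod 97. 42⁻¹ ≡ 67 (mod 97) since 42·67 = 2814 ≡ 1, so λ ≡ 88.
  x = λ² - 93 - 38 = 7744 - 131 ≡ 47; y = λ·(93 - 47) - 13 ≡ 58. → (47, 58)
4Q: (47, 58) + (38, 23). λ = (23 - 58)/(38 - 47) ≡ 62/88 mod 97. 88⁻¹ ≡ 43 (mod 97) since 88·43 = 3784 ≡ 1, so λ ≡ 47.
  x = λ² - 47 - 38 = 2209 - 85 ≡ 87; y = λ·(47 - 87) - 58 ≡ 2. → (87, 2)
5Q: (87, 2) + (38, 23). λ = (23 - 2)/(38 - 87) ≡ 21/48 mod 97. 48⁻¹ ≡ 95 (mod 97) since 48·95 = 4560 ≡ 1, so λ ≡ 55.
  x = λ² - 87 - 38 = 3025 - 125 ≡ 87; y = λ·(87 - 87) - 2 ≡ 95. → (87, 95)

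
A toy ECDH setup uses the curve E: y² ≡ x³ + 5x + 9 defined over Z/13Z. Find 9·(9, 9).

Write Q = (9, 9).
Repeated addition: build up to 9Q.
2Q: tangent at (9, 9): λ = (3·9² + 5)/(2·9) ≡ 1/5. 5⁻¹ ≡ 8 (mod 13) since 5·8 = 40 ≡ 1, so λ ≡ 1·8 ≡ 8.
  x = λ² - 9 - 9 = 64 - 18 ≡ 7; y = λ·(9 - 7) - 9 ≡ 7. → (7, 7)
3Q: (7, 7) + (9, 9). λ = (9 - 7)/(9 - 7) ≡ 2/2 mod 13. 2⁻¹ ≡ 7 (mod 13), so λ ≡ 1.
  x = λ² - 7 - 9 = 1 - 16 ≡ 11; y = λ·(7 - 11) - 7 ≡ 2. → (11, 2)
4Q: (11, 2) + (9, 9). λ = (9 - 2)/(9 - 11) ≡ 7/11 mod 13. 11⁻¹ ≡ 6 (mod 13) since 11·6 = 66 ≡ 1, so λ ≡ 3.
  x = λ² - 11 - 9 = 9 - 20 ≡ 2; y = λ·(11 - 2) - 2 ≡ 12. → (2, 12)
5Q: (2, 12) + (9, 9). λ = (9 - 12)/(9 - 2) ≡ 10/7 mod 13. 7⁻¹ ≡ 2 (mod 13) since 7·2 = 14 ≡ 1, so λ ≡ 7.
  x = λ² - 2 - 9 = 49 - 11 ≡ 12; y = λ·(2 - 12) - 12 ≡ 9. → (12, 9)
6Q: (12, 9) + (9, 9). λ = (9 - 9)/(9 - 12) ≡ 0/10 mod 13. 10⁻¹ ≡ 4 (mod 13) since 10·4 = 40 ≡ 1, so λ ≡ 0.
  x = λ² - 12 - 9 = 0 - 21 ≡ 5; y = λ·(12 - 5) - 9 ≡ 4. → (5, 4)
7Q: (5, 4) + (9, 9). λ = (9 - 4)/(9 - 5) ≡ 5/4 mod 13. 4⁻¹ ≡ 10 (mod 13), so λ ≡ 11.
  x = λ² - 5 - 9 = 121 - 14 ≡ 3; y = λ·(5 - 3) - 4 ≡ 5. → (3, 5)
8Q: (3, 5) + (9, 9). λ = (9 - 5)/(9 - 3) ≡ 4/6 mod 13. 6⁻¹ ≡ 11 (mod 13) since 6·11 = 66 ≡ 1, so λ ≡ 5.
  x = λ² - 3 - 9 = 25 - 12 ≡ 0; y = λ·(3 - 0) - 5 ≡ 10. → (0, 10)
9Q: (0, 10) + (9, 9). λ = (9 - 10)/(9 - 0) ≡ 12/9 mod 13. 9⁻¹ ≡ 3 (mod 13), so λ ≡ 10.
  x = λ² - 0 - 9 = 100 - 9 ≡ 0; y = λ·(0 - 0) - 10 ≡ 3. → (0, 3)

(0, 3)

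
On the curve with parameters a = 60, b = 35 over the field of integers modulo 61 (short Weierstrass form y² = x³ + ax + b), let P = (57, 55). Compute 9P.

(22, 13)

Double-and-add on 9 = (1001)₂. Start with P = (57, 55) for the leading 1-bit.
double: tangent at (57, 55): λ = (3·57² + 60)/(2·55) ≡ 47/49. 49⁻¹ ≡ 5 (mod 61) since 49·5 = 245 ≡ 1, so λ ≡ 47·5 ≡ 52.
  x = λ² - 57 - 57 = 2704 - 114 ≡ 28; y = λ·(57 - 28) - 55 ≡ 50. → (28, 50)
double: tangent at (28, 50): λ = (3·28² + 60)/(2·50) ≡ 33/39. 39⁻¹ ≡ 36 (mod 61), so λ ≡ 33·36 ≡ 29.
  x = λ² - 28 - 28 = 841 - 56 ≡ 53; y = λ·(28 - 53) - 50 ≡ 18. → (53, 18)
double: tangent at (53, 18): λ = (3·53² + 60)/(2·18) ≡ 8/36. 36⁻¹ ≡ 39 (mod 61), so λ ≡ 8·39 ≡ 7.
  x = λ² - 53 - 53 = 49 - 106 ≡ 4; y = λ·(53 - 4) - 18 ≡ 20. → (4, 20)
add P: (4, 20) + (57, 55). λ = (55 - 20)/(57 - 4) ≡ 35/53 mod 61. 53⁻¹ ≡ 38 (mod 61) since 53·38 = 2014 ≡ 1, so λ ≡ 49.
  x = λ² - 4 - 57 = 2401 - 61 ≡ 22; y = λ·(4 - 22) - 20 ≡ 13. → (22, 13)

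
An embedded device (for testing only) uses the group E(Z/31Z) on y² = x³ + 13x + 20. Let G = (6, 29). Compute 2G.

(6, 2)

tangent at (6, 29): λ = (3·6² + 13)/(2·29) ≡ 28/27. 27⁻¹ ≡ 23 (mod 31), so λ ≡ 28·23 ≡ 24.
  x = λ² - 6 - 6 = 576 - 12 ≡ 6; y = λ·(6 - 6) - 29 ≡ 2. → (6, 2)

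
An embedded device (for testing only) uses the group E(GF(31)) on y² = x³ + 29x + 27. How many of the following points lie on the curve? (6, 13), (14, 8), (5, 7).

(6, 13): 13² ≡ 14, rhs ≡ 14 → on.
(14, 8): 8² ≡ 2, rhs ≡ 15 → off.
(5, 7): 7² ≡ 18, rhs ≡ 18 → on.

2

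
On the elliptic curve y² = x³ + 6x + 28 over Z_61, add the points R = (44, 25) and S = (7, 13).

(44, 25) + (7, 13). λ = (13 - 25)/(7 - 44) ≡ 49/24 mod 61. 24⁻¹ ≡ 28 (mod 61), so λ ≡ 30.
  x = λ² - 44 - 7 = 900 - 51 ≡ 56; y = λ·(44 - 56) - 25 ≡ 42. → (56, 42)

(56, 42)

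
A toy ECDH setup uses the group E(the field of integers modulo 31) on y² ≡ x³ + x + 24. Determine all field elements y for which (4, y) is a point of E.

x³ + 1x + 24 = 92 ≡ 30 (mod 31).
30 is a non-residue mod 31; no y exists.

none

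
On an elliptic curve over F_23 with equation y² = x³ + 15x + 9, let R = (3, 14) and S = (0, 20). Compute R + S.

(1, 5)

(3, 14) + (0, 20). λ = (20 - 14)/(0 - 3) ≡ 6/20 mod 23. 20⁻¹ ≡ 15 (mod 23), so λ ≡ 21.
  x = λ² - 3 - 0 = 441 - 3 ≡ 1; y = λ·(3 - 1) - 14 ≡ 5. → (1, 5)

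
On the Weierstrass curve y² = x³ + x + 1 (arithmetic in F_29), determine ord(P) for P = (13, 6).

9

2P: tangent at (13, 6): λ = (3·13² + 1)/(2·6) ≡ 15/12. 12⁻¹ ≡ 17 (mod 29) since 12·17 = 204 ≡ 1, so λ ≡ 15·17 ≡ 23.
  x = λ² - 13 - 13 = 529 - 26 ≡ 10; y = λ·(13 - 10) - 6 ≡ 5. → (10, 5)
3P: (10, 5) + (13, 6). λ = (6 - 5)/(13 - 10) ≡ 1/3 mod 29. 3⁻¹ ≡ 10 (mod 29) since 3·10 = 30 ≡ 1, so λ ≡ 10.
  x = λ² - 10 - 13 = 100 - 23 ≡ 19; y = λ·(10 - 19) - 5 ≡ 21. → (19, 21)
4P: (19, 21) + (13, 6). λ = (6 - 21)/(13 - 19) ≡ 14/23 mod 29. 23⁻¹ ≡ 24 (mod 29), so λ ≡ 17.
  x = λ² - 19 - 13 = 289 - 32 ≡ 25; y = λ·(19 - 25) - 21 ≡ 22. → (25, 22)
5P: (25, 22) + (13, 6). λ = (6 - 22)/(13 - 25) ≡ 13/17 mod 29. 17⁻¹ ≡ 12 (mod 29) since 17·12 = 204 ≡ 1, so λ ≡ 11.
  x = λ² - 25 - 13 = 121 - 38 ≡ 25; y = λ·(25 - 25) - 22 ≡ 7. → (25, 7)
6P: (25, 7) + (13, 6). λ = (6 - 7)/(13 - 25) ≡ 28/17 mod 29. 17⁻¹ ≡ 12 (mod 29) since 17·12 = 204 ≡ 1, so λ ≡ 17.
  x = λ² - 25 - 13 = 289 - 38 ≡ 19; y = λ·(25 - 19) - 7 ≡ 8. → (19, 8)
7P: (19, 8) + (13, 6). λ = (6 - 8)/(13 - 19) ≡ 27/23 mod 29. 23⁻¹ ≡ 24 (mod 29) since 23·24 = 552 ≡ 1, so λ ≡ 10.
  x = λ² - 19 - 13 = 100 - 32 ≡ 10; y = λ·(19 - 10) - 8 ≡ 24. → (10, 24)
8P: (10, 24) + (13, 6). λ = (6 - 24)/(13 - 10) ≡ 11/3 mod 29. 3⁻¹ ≡ 10 (mod 29) since 3·10 = 30 ≡ 1, so λ ≡ 23.
  x = λ² - 10 - 13 = 529 - 23 ≡ 13; y = λ·(10 - 13) - 24 ≡ 23. → (13, 23)
9P: (13, 23) + (13, 6): same x and y₁ ≡ -y₂, so the sum is the point at infinity.
9P = the point at infinity, so the order is 9.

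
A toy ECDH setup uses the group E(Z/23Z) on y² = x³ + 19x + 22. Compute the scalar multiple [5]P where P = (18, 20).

(15, 18)

Double-and-add on 5 = (101)₂. Start with P = (18, 20) for the leading 1-bit.
double: tangent at (18, 20): λ = (3·18² + 19)/(2·20) ≡ 2/17. 17⁻¹ ≡ 19 (mod 23), so λ ≡ 2·19 ≡ 15.
  x = λ² - 18 - 18 = 225 - 36 ≡ 5; y = λ·(18 - 5) - 20 ≡ 14. → (5, 14)
double: tangent at (5, 14): λ = (3·5² + 19)/(2·14) ≡ 2/5. 5⁻¹ ≡ 14 (mod 23), so λ ≡ 2·14 ≡ 5.
  x = λ² - 5 - 5 = 25 - 10 ≡ 15; y = λ·(5 - 15) - 14 ≡ 5. → (15, 5)
add P: (15, 5) + (18, 20). λ = (20 - 5)/(18 - 15) ≡ 15/3 mod 23. 3⁻¹ ≡ 8 (mod 23), so λ ≡ 5.
  x = λ² - 15 - 18 = 25 - 33 ≡ 15; y = λ·(15 - 15) - 5 ≡ 18. → (15, 18)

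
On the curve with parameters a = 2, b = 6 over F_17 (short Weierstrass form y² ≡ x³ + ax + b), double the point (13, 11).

tangent at (13, 11): λ = (3·13² + 2)/(2·11) ≡ 16/5. 5⁻¹ ≡ 7 (mod 17), so λ ≡ 16·7 ≡ 10.
  x = λ² - 13 - 13 = 100 - 26 ≡ 6; y = λ·(13 - 6) - 11 ≡ 8. → (6, 8)

(6, 8)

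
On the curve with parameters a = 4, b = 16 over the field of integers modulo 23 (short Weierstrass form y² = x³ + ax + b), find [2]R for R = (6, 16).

tangent at (6, 16): λ = (3·6² + 4)/(2·16) ≡ 20/9. 9⁻¹ ≡ 18 (mod 23), so λ ≡ 20·18 ≡ 15.
  x = λ² - 6 - 6 = 225 - 12 ≡ 6; y = λ·(6 - 6) - 16 ≡ 7. → (6, 7)

(6, 7)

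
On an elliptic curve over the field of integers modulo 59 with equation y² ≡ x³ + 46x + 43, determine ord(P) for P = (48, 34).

2P: tangent at (48, 34): λ = (3·48² + 46)/(2·34) ≡ 55/9. 9⁻¹ ≡ 46 (mod 59), so λ ≡ 55·46 ≡ 52.
  x = λ² - 48 - 48 = 2704 - 96 ≡ 12; y = λ·(48 - 12) - 34 ≡ 9. → (12, 9)
3P: (12, 9) + (48, 34). λ = (34 - 9)/(48 - 12) ≡ 25/36 mod 59. 36⁻¹ ≡ 41 (mod 59) since 36·41 = 1476 ≡ 1, so λ ≡ 22.
  x = λ² - 12 - 48 = 484 - 60 ≡ 11; y = λ·(12 - 11) - 9 ≡ 13. → (11, 13)
4P: (11, 13) + (48, 34). λ = (34 - 13)/(48 - 11) ≡ 21/37 mod 59. 37⁻¹ ≡ 8 (mod 59) since 37·8 = 296 ≡ 1, so λ ≡ 50.
  x = λ² - 11 - 48 = 2500 - 59 ≡ 22; y = λ·(11 - 22) - 13 ≡ 27. → (22, 27)
5P: (22, 27) + (48, 34). λ = (34 - 27)/(48 - 22) ≡ 7/26 mod 59. 26⁻¹ ≡ 25 (mod 59) since 26·25 = 650 ≡ 1, so λ ≡ 57.
  x = λ² - 22 - 48 = 3249 - 70 ≡ 52; y = λ·(22 - 52) - 27 ≡ 33. → (52, 33)
6P: (52, 33) + (48, 34). λ = (34 - 33)/(48 - 52) ≡ 1/55 mod 59. 55⁻¹ ≡ 44 (mod 59), so λ ≡ 44.
  x = λ² - 52 - 48 = 1936 - 100 ≡ 7; y = λ·(52 - 7) - 33 ≡ 0. → (7, 0)
7P: (7, 0) + (48, 34). λ = (34 - 0)/(48 - 7) ≡ 34/41 mod 59. 41⁻¹ ≡ 36 (mod 59), so λ ≡ 44.
  x = λ² - 7 - 48 = 1936 - 55 ≡ 52; y = λ·(7 - 52) - 0 ≡ 26. → (52, 26)
8P: (52, 26) + (48, 34). λ = (34 - 26)/(48 - 52) ≡ 8/55 mod 59. 55⁻¹ ≡ 44 (mod 59), so λ ≡ 57.
  x = λ² - 52 - 48 = 3249 - 100 ≡ 22; y = λ·(52 - 22) - 26 ≡ 32. → (22, 32)
9P: (22, 32) + (48, 34). λ = (34 - 32)/(48 - 22) ≡ 2/26 mod 59. 26⁻¹ ≡ 25 (mod 59), so λ ≡ 50.
  x = λ² - 22 - 48 = 2500 - 70 ≡ 11; y = λ·(22 - 11) - 32 ≡ 46. → (11, 46)
10P: (11, 46) + (48, 34). λ = (34 - 46)/(48 - 11) ≡ 47/37 mod 59. 37⁻¹ ≡ 8 (mod 59) since 37·8 = 296 ≡ 1, so λ ≡ 22.
  x = λ² - 11 - 48 = 484 - 59 ≡ 12; y = λ·(11 - 12) - 46 ≡ 50. → (12, 50)
11P: (12, 50) + (48, 34). λ = (34 - 50)/(48 - 12) ≡ 43/36 mod 59. 36⁻¹ ≡ 41 (mod 59), so λ ≡ 52.
  x = λ² - 12 - 48 = 2704 - 60 ≡ 48; y = λ·(12 - 48) - 50 ≡ 25. → (48, 25)
12P: (48, 25) + (48, 34): same x and y₁ ≡ -y₂, so the sum is ∞.
12P = ∞, so the order is 12.

12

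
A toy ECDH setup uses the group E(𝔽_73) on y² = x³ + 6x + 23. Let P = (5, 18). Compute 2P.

tangent at (5, 18): λ = (3·5² + 6)/(2·18) ≡ 8/36. 36⁻¹ ≡ 71 (mod 73), so λ ≡ 8·71 ≡ 57.
  x = λ² - 5 - 5 = 3249 - 10 ≡ 27; y = λ·(5 - 27) - 18 ≡ 42. → (27, 42)

(27, 42)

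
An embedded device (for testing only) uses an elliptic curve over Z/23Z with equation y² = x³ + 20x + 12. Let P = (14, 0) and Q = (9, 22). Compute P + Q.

(14, 0) + (9, 22). λ = (22 - 0)/(9 - 14) ≡ 22/18 mod 23. 18⁻¹ ≡ 9 (mod 23), so λ ≡ 14.
  x = λ² - 14 - 9 = 196 - 23 ≡ 12; y = λ·(14 - 12) - 0 ≡ 5. → (12, 5)

(12, 5)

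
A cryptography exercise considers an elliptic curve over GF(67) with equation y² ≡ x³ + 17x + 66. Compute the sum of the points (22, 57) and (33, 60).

(1, 34)

(22, 57) + (33, 60). λ = (60 - 57)/(33 - 22) ≡ 3/11 mod 67. 11⁻¹ ≡ 61 (mod 67), so λ ≡ 49.
  x = λ² - 22 - 33 = 2401 - 55 ≡ 1; y = λ·(22 - 1) - 57 ≡ 34. → (1, 34)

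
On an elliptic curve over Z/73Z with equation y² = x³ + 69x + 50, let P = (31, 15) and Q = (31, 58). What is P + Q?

O

The two points share x = 31 and their y-coordinates satisfy 15 + 58 ≡ 0 (mod 73), so they are inverses. Their sum is ∞.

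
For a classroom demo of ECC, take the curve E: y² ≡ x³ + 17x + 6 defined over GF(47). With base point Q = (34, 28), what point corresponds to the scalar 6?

Repeated addition: build up to 6Q.
2Q: tangent at (34, 28): λ = (3·34² + 17)/(2·28) ≡ 7/9. 9⁻¹ ≡ 21 (mod 47) since 9·21 = 189 ≡ 1, so λ ≡ 7·21 ≡ 6.
  x = λ² - 34 - 34 = 36 - 68 ≡ 15; y = λ·(34 - 15) - 28 ≡ 39. → (15, 39)
3Q: (15, 39) + (34, 28). λ = (28 - 39)/(34 - 15) ≡ 36/19 mod 47. 19⁻¹ ≡ 5 (mod 47), so λ ≡ 39.
  x = λ² - 15 - 34 = 1521 - 49 ≡ 15; y = λ·(15 - 15) - 39 ≡ 8. → (15, 8)
4Q: (15, 8) + (34, 28). λ = (28 - 8)/(34 - 15) ≡ 20/19 mod 47. 19⁻¹ ≡ 5 (mod 47), so λ ≡ 6.
  x = λ² - 15 - 34 = 36 - 49 ≡ 34; y = λ·(15 - 34) - 8 ≡ 19. → (34, 19)
5Q: (34, 19) + (34, 28): same x and y₁ ≡ -y₂, so the sum is O.
6Q: O + (34, 28) = (34, 28) (identity).

(34, 28)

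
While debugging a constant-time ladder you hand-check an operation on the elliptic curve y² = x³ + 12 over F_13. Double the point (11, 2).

tangent at (11, 2): λ = (3·11² + 0)/(2·2) ≡ 12/4. 4⁻¹ ≡ 10 (mod 13) since 4·10 = 40 ≡ 1, so λ ≡ 12·10 ≡ 3.
  x = λ² - 11 - 11 = 9 - 22 ≡ 0; y = λ·(11 - 0) - 2 ≡ 5. → (0, 5)

(0, 5)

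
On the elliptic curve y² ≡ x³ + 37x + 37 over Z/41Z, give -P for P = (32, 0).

(32, 0)

-(32, 0) = (32, -0 mod 41) = (32, 0).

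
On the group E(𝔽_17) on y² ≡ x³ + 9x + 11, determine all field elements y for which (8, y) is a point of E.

x³ + 9x + 11 = 595 ≡ 0 (mod 17).
Only y = 0 satisfies y² ≡ 0.

0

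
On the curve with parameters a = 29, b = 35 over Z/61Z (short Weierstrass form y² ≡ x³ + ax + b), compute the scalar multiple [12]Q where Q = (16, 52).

(27, 26)

Double-and-add on 12 = (1100)₂. Start with Q = (16, 52) for the leading 1-bit.
double: tangent at (16, 52): λ = (3·16² + 29)/(2·52) ≡ 4/43. 43⁻¹ ≡ 44 (mod 61) since 43·44 = 1892 ≡ 1, so λ ≡ 4·44 ≡ 54.
  x = λ² - 16 - 16 = 2916 - 32 ≡ 17; y = λ·(16 - 17) - 52 ≡ 16. → (17, 16)
add Q: (17, 16) + (16, 52). λ = (52 - 16)/(16 - 17) ≡ 36/60 mod 61. 60⁻¹ ≡ 60 (mod 61), so λ ≡ 25.
  x = λ² - 17 - 16 = 625 - 33 ≡ 43; y = λ·(17 - 43) - 16 ≡ 5. → (43, 5)
double: tangent at (43, 5): λ = (3·43² + 29)/(2·5) ≡ 25/10. 10⁻¹ ≡ 55 (mod 61), so λ ≡ 25·55 ≡ 33.
  x = λ² - 43 - 43 = 1089 - 86 ≡ 27; y = λ·(43 - 27) - 5 ≡ 35. → (27, 35)
double: tangent at (27, 35): λ = (3·27² + 29)/(2·35) ≡ 20/9. 9⁻¹ ≡ 34 (mod 61), so λ ≡ 20·34 ≡ 9.
  x = λ² - 27 - 27 = 81 - 54 ≡ 27; y = λ·(27 - 27) - 35 ≡ 26. → (27, 26)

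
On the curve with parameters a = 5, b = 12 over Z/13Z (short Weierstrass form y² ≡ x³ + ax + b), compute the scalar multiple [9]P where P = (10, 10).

(10, 10)

Double-and-add on 9 = (1001)₂. Start with P = (10, 10) for the leading 1-bit.
double: tangent at (10, 10): λ = (3·10² + 5)/(2·10) ≡ 6/7. 7⁻¹ ≡ 2 (mod 13), so λ ≡ 6·2 ≡ 12.
  x = λ² - 10 - 10 = 144 - 20 ≡ 7; y = λ·(10 - 7) - 10 ≡ 0. → (7, 0)
double: (7, 0) + (7, 0): same x and y₁ ≡ -y₂, so the sum is 𝒪.
double: 𝒪 + 𝒪 = 𝒪 (identity).
add P: 𝒪 + (10, 10) = (10, 10) (identity).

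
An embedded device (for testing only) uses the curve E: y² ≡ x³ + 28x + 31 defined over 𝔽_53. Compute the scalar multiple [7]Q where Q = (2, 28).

(30, 29)

Repeated addition: build up to 7Q.
2Q: tangent at (2, 28): λ = (3·2² + 28)/(2·28) ≡ 40/3. 3⁻¹ ≡ 18 (mod 53), so λ ≡ 40·18 ≡ 31.
  x = λ² - 2 - 2 = 961 - 4 ≡ 3; y = λ·(2 - 3) - 28 ≡ 47. → (3, 47)
3Q: (3, 47) + (2, 28). λ = (28 - 47)/(2 - 3) ≡ 34/52 mod 53. 52⁻¹ ≡ 52 (mod 53) since 52·52 = 2704 ≡ 1, so λ ≡ 19.
  x = λ² - 3 - 2 = 361 - 5 ≡ 38; y = λ·(3 - 38) - 47 ≡ 30. → (38, 30)
4Q: (38, 30) + (2, 28). λ = (28 - 30)/(2 - 38) ≡ 51/17 mod 53. 17⁻¹ ≡ 25 (mod 53) since 17·25 = 425 ≡ 1, so λ ≡ 3.
  x = λ² - 38 - 2 = 9 - 40 ≡ 22; y = λ·(38 - 22) - 30 ≡ 18. → (22, 18)
5Q: (22, 18) + (2, 28). λ = (28 - 18)/(2 - 22) ≡ 10/33 mod 53. 33⁻¹ ≡ 45 (mod 53), so λ ≡ 26.
  x = λ² - 22 - 2 = 676 - 24 ≡ 16; y = λ·(22 - 16) - 18 ≡ 32. → (16, 32)
6Q: (16, 32) + (2, 28). λ = (28 - 32)/(2 - 16) ≡ 49/39 mod 53. 39⁻¹ ≡ 34 (mod 53) since 39·34 = 1326 ≡ 1, so λ ≡ 23.
  x = λ² - 16 - 2 = 529 - 18 ≡ 34; y = λ·(16 - 34) - 32 ≡ 31. → (34, 31)
7Q: (34, 31) + (2, 28). λ = (28 - 31)/(2 - 34) ≡ 50/21 mod 53. 21⁻¹ ≡ 48 (mod 53) since 21·48 = 1008 ≡ 1, so λ ≡ 15.
  x = λ² - 34 - 2 = 225 - 36 ≡ 30; y = λ·(34 - 30) - 31 ≡ 29. → (30, 29)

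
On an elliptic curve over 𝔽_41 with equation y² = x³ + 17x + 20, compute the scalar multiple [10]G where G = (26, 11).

(14, 3)

Double-and-add on 10 = (1010)₂. Start with G = (26, 11) for the leading 1-bit.
double: tangent at (26, 11): λ = (3·26² + 17)/(2·11) ≡ 36/22. 22⁻¹ ≡ 28 (mod 41) since 22·28 = 616 ≡ 1, so λ ≡ 36·28 ≡ 24.
  x = λ² - 26 - 26 = 576 - 52 ≡ 32; y = λ·(26 - 32) - 11 ≡ 9. → (32, 9)
double: tangent at (32, 9): λ = (3·32² + 17)/(2·9) ≡ 14/18. 18⁻¹ ≡ 16 (mod 41), so λ ≡ 14·16 ≡ 19.
  x = λ² - 32 - 32 = 361 - 64 ≡ 10; y = λ·(32 - 10) - 9 ≡ 40. → (10, 40)
add G: (10, 40) + (26, 11). λ = (11 - 40)/(26 - 10) ≡ 12/16 mod 41. 16⁻¹ ≡ 18 (mod 41) since 16·18 = 288 ≡ 1, so λ ≡ 11.
  x = λ² - 10 - 26 = 121 - 36 ≡ 3; y = λ·(10 - 3) - 40 ≡ 37. → (3, 37)
double: tangent at (3, 37): λ = (3·3² + 17)/(2·37) ≡ 3/33. 33⁻¹ ≡ 5 (mod 41), so λ ≡ 3·5 ≡ 15.
  x = λ² - 3 - 3 = 225 - 6 ≡ 14; y = λ·(3 - 14) - 37 ≡ 3. → (14, 3)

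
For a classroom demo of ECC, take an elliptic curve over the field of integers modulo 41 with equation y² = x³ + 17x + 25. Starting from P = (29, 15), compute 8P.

Double-and-add on 8 = (1000)₂. Start with P = (29, 15) for the leading 1-bit.
double: tangent at (29, 15): λ = (3·29² + 17)/(2·15) ≡ 39/30. 30⁻¹ ≡ 26 (mod 41), so λ ≡ 39·26 ≡ 30.
  x = λ² - 29 - 29 = 900 - 58 ≡ 22; y = λ·(29 - 22) - 15 ≡ 31. → (22, 31)
double: tangent at (22, 31): λ = (3·22² + 17)/(2·31) ≡ 34/21. 21⁻¹ ≡ 2 (mod 41) since 21·2 = 42 ≡ 1, so λ ≡ 34·2 ≡ 27.
  x = λ² - 22 - 22 = 729 - 44 ≡ 29; y = λ·(22 - 29) - 31 ≡ 26. → (29, 26)
double: tangent at (29, 26): λ = (3·29² + 17)/(2·26) ≡ 39/11. 11⁻¹ ≡ 15 (mod 41), so λ ≡ 39·15 ≡ 11.
  x = λ² - 29 - 29 = 121 - 58 ≡ 22; y = λ·(29 - 22) - 26 ≡ 10. → (22, 10)

(22, 10)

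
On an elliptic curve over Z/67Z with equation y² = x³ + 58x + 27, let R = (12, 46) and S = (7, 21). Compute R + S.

(6, 51)

(12, 46) + (7, 21). λ = (21 - 46)/(7 - 12) ≡ 42/62 mod 67. 62⁻¹ ≡ 40 (mod 67), so λ ≡ 5.
  x = λ² - 12 - 7 = 25 - 19 ≡ 6; y = λ·(12 - 6) - 46 ≡ 51. → (6, 51)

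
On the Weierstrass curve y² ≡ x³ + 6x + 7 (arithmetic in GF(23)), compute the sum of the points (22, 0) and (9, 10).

(22, 0) + (9, 10). λ = (10 - 0)/(9 - 22) ≡ 10/10 mod 23. 10⁻¹ ≡ 7 (mod 23) since 10·7 = 70 ≡ 1, so λ ≡ 1.
  x = λ² - 22 - 9 = 1 - 31 ≡ 16; y = λ·(22 - 16) - 0 ≡ 6. → (16, 6)

(16, 6)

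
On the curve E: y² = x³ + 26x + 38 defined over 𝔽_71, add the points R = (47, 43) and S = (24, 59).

(8, 41)

(47, 43) + (24, 59). λ = (59 - 43)/(24 - 47) ≡ 16/48 mod 71. 48⁻¹ ≡ 37 (mod 71) since 48·37 = 1776 ≡ 1, so λ ≡ 24.
  x = λ² - 47 - 24 = 576 - 71 ≡ 8; y = λ·(47 - 8) - 43 ≡ 41. → (8, 41)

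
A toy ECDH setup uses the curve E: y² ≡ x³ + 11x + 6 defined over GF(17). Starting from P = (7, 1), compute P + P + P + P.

(11, 8)

Double-and-add on 4 = (100)₂. Start with P = (7, 1) for the leading 1-bit.
double: tangent at (7, 1): λ = (3·7² + 11)/(2·1) ≡ 5/2. 2⁻¹ ≡ 9 (mod 17), so λ ≡ 5·9 ≡ 11.
  x = λ² - 7 - 7 = 121 - 14 ≡ 5; y = λ·(7 - 5) - 1 ≡ 4. → (5, 4)
double: tangent at (5, 4): λ = (3·5² + 11)/(2·4) ≡ 1/8. 8⁻¹ ≡ 15 (mod 17) since 8·15 = 120 ≡ 1, so λ ≡ 1·15 ≡ 15.
  x = λ² - 5 - 5 = 225 - 10 ≡ 11; y = λ·(5 - 11) - 4 ≡ 8. → (11, 8)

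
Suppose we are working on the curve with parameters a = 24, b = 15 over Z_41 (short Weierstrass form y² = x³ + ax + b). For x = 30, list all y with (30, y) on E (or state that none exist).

none

x³ + 24x + 15 = 27735 ≡ 19 (mod 41).
19 is a non-residue mod 41; no y exists.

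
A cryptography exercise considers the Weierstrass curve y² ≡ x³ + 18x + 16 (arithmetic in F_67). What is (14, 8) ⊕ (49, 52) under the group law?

(14, 8) + (49, 52). λ = (52 - 8)/(49 - 14) ≡ 44/35 mod 67. 35⁻¹ ≡ 23 (mod 67) since 35·23 = 805 ≡ 1, so λ ≡ 7.
  x = λ² - 14 - 49 = 49 - 63 ≡ 53; y = λ·(14 - 53) - 8 ≡ 54. → (53, 54)

(53, 54)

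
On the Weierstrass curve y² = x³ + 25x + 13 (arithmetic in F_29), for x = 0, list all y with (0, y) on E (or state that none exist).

x³ + 25x + 13 = 13 ≡ 13 (mod 29).
Square roots of 13 mod 29: 10 and 19 (since 10² = 100 ≡ 13).

10, 19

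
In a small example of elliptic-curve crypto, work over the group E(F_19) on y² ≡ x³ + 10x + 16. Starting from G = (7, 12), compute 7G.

Repeated addition: build up to 7G.
2G: tangent at (7, 12): λ = (3·7² + 10)/(2·12) ≡ 5/5. 5⁻¹ ≡ 4 (mod 19), so λ ≡ 5·4 ≡ 1.
  x = λ² - 7 - 7 = 1 - 14 ≡ 6; y = λ·(7 - 6) - 12 ≡ 8. → (6, 8)
3G: (6, 8) + (7, 12). λ = (12 - 8)/(7 - 6) ≡ 4/1 mod 19. 1⁻¹ ≡ 1 (mod 19) since 1·1 = 1 ≡ 1, so λ ≡ 4.
  x = λ² - 6 - 7 = 16 - 13 ≡ 3; y = λ·(6 - 3) - 8 ≡ 4. → (3, 4)
4G: (3, 4) + (7, 12). λ = (12 - 4)/(7 - 3) ≡ 8/4 mod 19. 4⁻¹ ≡ 5 (mod 19), so λ ≡ 2.
  x = λ² - 3 - 7 = 4 - 10 ≡ 13; y = λ·(3 - 13) - 4 ≡ 14. → (13, 14)
5G: (13, 14) + (7, 12). λ = (12 - 14)/(7 - 13) ≡ 17/13 mod 19. 13⁻¹ ≡ 3 (mod 19) since 13·3 = 39 ≡ 1, so λ ≡ 13.
  x = λ² - 13 - 7 = 169 - 20 ≡ 16; y = λ·(13 - 16) - 14 ≡ 4. → (16, 4)
6G: (16, 4) + (7, 12). λ = (12 - 4)/(7 - 16) ≡ 8/10 mod 19. 10⁻¹ ≡ 2 (mod 19), so λ ≡ 16.
  x = λ² - 16 - 7 = 256 - 23 ≡ 5; y = λ·(16 - 5) - 4 ≡ 1. → (5, 1)
7G: (5, 1) + (7, 12). λ = (12 - 1)/(7 - 5) ≡ 11/2 mod 19. 2⁻¹ ≡ 10 (mod 19), so λ ≡ 15.
  x = λ² - 5 - 7 = 225 - 12 ≡ 4; y = λ·(5 - 4) - 1 ≡ 14. → (4, 14)

(4, 14)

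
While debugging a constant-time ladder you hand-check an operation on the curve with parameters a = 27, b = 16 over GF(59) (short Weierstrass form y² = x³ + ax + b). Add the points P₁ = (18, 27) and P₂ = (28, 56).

(22, 44)

(18, 27) + (28, 56). λ = (56 - 27)/(28 - 18) ≡ 29/10 mod 59. 10⁻¹ ≡ 6 (mod 59) since 10·6 = 60 ≡ 1, so λ ≡ 56.
  x = λ² - 18 - 28 = 3136 - 46 ≡ 22; y = λ·(18 - 22) - 27 ≡ 44. → (22, 44)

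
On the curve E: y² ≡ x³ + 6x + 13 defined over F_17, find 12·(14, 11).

Write G = (14, 11).
Double-and-add on 12 = (1100)₂. Start with G = (14, 11) for the leading 1-bit.
double: tangent at (14, 11): λ = (3·14² + 6)/(2·11) ≡ 16/5. 5⁻¹ ≡ 7 (mod 17) since 5·7 = 35 ≡ 1, so λ ≡ 16·7 ≡ 10.
  x = λ² - 14 - 14 = 100 - 28 ≡ 4; y = λ·(14 - 4) - 11 ≡ 4. → (4, 4)
add G: (4, 4) + (14, 11). λ = (11 - 4)/(14 - 4) ≡ 7/10 mod 17. 10⁻¹ ≡ 12 (mod 17), so λ ≡ 16.
  x = λ² - 4 - 14 = 256 - 18 ≡ 0; y = λ·(4 - 0) - 4 ≡ 9. → (0, 9)
double: tangent at (0, 9): λ = (3·0² + 6)/(2·9) ≡ 6/1. 1⁻¹ ≡ 1 (mod 17), so λ ≡ 6·1 ≡ 6.
  x = λ² - 0 - 0 = 36 - 0 ≡ 2; y = λ·(0 - 2) - 9 ≡ 13. → (2, 13)
double: tangent at (2, 13): λ = (3·2² + 6)/(2·13) ≡ 1/9. 9⁻¹ ≡ 2 (mod 17) since 9·2 = 18 ≡ 1, so λ ≡ 1·2 ≡ 2.
  x = λ² - 2 - 2 = 4 - 4 ≡ 0; y = λ·(2 - 0) - 13 ≡ 8. → (0, 8)

(0, 8)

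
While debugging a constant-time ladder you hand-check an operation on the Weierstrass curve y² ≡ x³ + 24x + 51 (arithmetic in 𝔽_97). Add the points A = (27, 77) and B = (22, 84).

(27, 77) + (22, 84). λ = (84 - 77)/(22 - 27) ≡ 7/92 mod 97. 92⁻¹ ≡ 58 (mod 97), so λ ≡ 18.
  x = λ² - 27 - 22 = 324 - 49 ≡ 81; y = λ·(27 - 81) - 77 ≡ 18. → (81, 18)

(81, 18)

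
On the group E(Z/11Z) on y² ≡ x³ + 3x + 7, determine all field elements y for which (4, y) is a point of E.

none

x³ + 3x + 7 = 83 ≡ 6 (mod 11).
6 is a non-residue mod 11; no y exists.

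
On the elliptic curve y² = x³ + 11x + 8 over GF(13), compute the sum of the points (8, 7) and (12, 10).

(8, 7) + (12, 10). λ = (10 - 7)/(12 - 8) ≡ 3/4 mod 13. 4⁻¹ ≡ 10 (mod 13), so λ ≡ 4.
  x = λ² - 8 - 12 = 16 - 20 ≡ 9; y = λ·(8 - 9) - 7 ≡ 2. → (9, 2)

(9, 2)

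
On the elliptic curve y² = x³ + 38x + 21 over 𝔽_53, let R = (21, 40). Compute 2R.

(1, 22)

tangent at (21, 40): λ = (3·21² + 38)/(2·40) ≡ 36/27. 27⁻¹ ≡ 2 (mod 53) since 27·2 = 54 ≡ 1, so λ ≡ 36·2 ≡ 19.
  x = λ² - 21 - 21 = 361 - 42 ≡ 1; y = λ·(21 - 1) - 40 ≡ 22. → (1, 22)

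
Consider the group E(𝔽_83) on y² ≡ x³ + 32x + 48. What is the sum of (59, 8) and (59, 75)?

O

The two points share x = 59 and their y-coordinates satisfy 8 + 75 ≡ 0 (mod 83), so they are inverses. Their sum is 𝒪.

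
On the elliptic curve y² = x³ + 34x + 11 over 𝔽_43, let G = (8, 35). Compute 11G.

(29, 39)

Repeated addition: build up to 11G.
2G: tangent at (8, 35): λ = (3·8² + 34)/(2·35) ≡ 11/27. 27⁻¹ ≡ 8 (mod 43), so λ ≡ 11·8 ≡ 2.
  x = λ² - 8 - 8 = 4 - 16 ≡ 31; y = λ·(8 - 31) - 35 ≡ 5. → (31, 5)
3G: (31, 5) + (8, 35). λ = (35 - 5)/(8 - 31) ≡ 30/20 mod 43. 20⁻¹ ≡ 28 (mod 43), so λ ≡ 23.
  x = λ² - 31 - 8 = 529 - 39 ≡ 17; y = λ·(31 - 17) - 5 ≡ 16. → (17, 16)
4G: (17, 16) + (8, 35). λ = (35 - 16)/(8 - 17) ≡ 19/34 mod 43. 34⁻¹ ≡ 19 (mod 43), so λ ≡ 17.
  x = λ² - 17 - 8 = 289 - 25 ≡ 6; y = λ·(17 - 6) - 16 ≡ 42. → (6, 42)
5G: (6, 42) + (8, 35). λ = (35 - 42)/(8 - 6) ≡ 36/2 mod 43. 2⁻¹ ≡ 22 (mod 43), so λ ≡ 18.
  x = λ² - 6 - 8 = 324 - 14 ≡ 9; y = λ·(6 - 9) - 42 ≡ 33. → (9, 33)
6G: (9, 33) + (8, 35). λ = (35 - 33)/(8 - 9) ≡ 2/42 mod 43. 42⁻¹ ≡ 42 (mod 43), so λ ≡ 41.
  x = λ² - 9 - 8 = 1681 - 17 ≡ 30; y = λ·(9 - 30) - 33 ≡ 9. → (30, 9)
7G: (30, 9) + (8, 35). λ = (35 - 9)/(8 - 30) ≡ 26/21 mod 43. 21⁻¹ ≡ 41 (mod 43), so λ ≡ 34.
  x = λ² - 30 - 8 = 1156 - 38 ≡ 0; y = λ·(30 - 0) - 9 ≡ 22. → (0, 22)
8G: (0, 22) + (8, 35). λ = (35 - 22)/(8 - 0) ≡ 13/8 mod 43. 8⁻¹ ≡ 27 (mod 43), so λ ≡ 7.
  x = λ² - 0 - 8 = 49 - 8 ≡ 41; y = λ·(0 - 41) - 22 ≡ 35. → (41, 35)
9G: (41, 35) + (8, 35). λ = (35 - 35)/(8 - 41) ≡ 0/10 mod 43. 10⁻¹ ≡ 13 (mod 43) since 10·13 = 130 ≡ 1, so λ ≡ 0.
  x = λ² - 41 - 8 = 0 - 49 ≡ 37; y = λ·(41 - 37) - 35 ≡ 8. → (37, 8)
10G: (37, 8) + (8, 35). λ = (35 - 8)/(8 - 37) ≡ 27/14 mod 43. 14⁻¹ ≡ 40 (mod 43), so λ ≡ 5.
  x = λ² - 37 - 8 = 25 - 45 ≡ 23; y = λ·(37 - 23) - 8 ≡ 19. → (23, 19)
11G: (23, 19) + (8, 35). λ = (35 - 19)/(8 - 23) ≡ 16/28 mod 43. 28⁻¹ ≡ 20 (mod 43), so λ ≡ 19.
  x = λ² - 23 - 8 = 361 - 31 ≡ 29; y = λ·(23 - 29) - 19 ≡ 39. → (29, 39)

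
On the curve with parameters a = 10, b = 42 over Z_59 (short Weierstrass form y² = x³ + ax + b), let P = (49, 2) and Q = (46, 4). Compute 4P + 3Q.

(36, 34)

First 4P:
Double-and-add on 4 = (100)₂. Start with P = (49, 2) for the leading 1-bit.
double: tangent at (49, 2): λ = (3·49² + 10)/(2·2) ≡ 15/4. 4⁻¹ ≡ 15 (mod 59) since 4·15 = 60 ≡ 1, so λ ≡ 15·15 ≡ 48.
  x = λ² - 49 - 49 = 2304 - 98 ≡ 23; y = λ·(49 - 23) - 2 ≡ 7. → (23, 7)
double: tangent at (23, 7): λ = (3·23² + 10)/(2·7) ≡ 4/14. 14⁻¹ ≡ 38 (mod 59), so λ ≡ 4·38 ≡ 34.
  x = λ² - 23 - 23 = 1156 - 46 ≡ 48; y = λ·(23 - 48) - 7 ≡ 28. → (48, 28)
4P = (48, 28).
Next 3Q:
Repeated addition: build up to 3Q.
2Q: tangent at (46, 4): λ = (3·46² + 10)/(2·4) ≡ 45/8. 8⁻¹ ≡ 37 (mod 59), so λ ≡ 45·37 ≡ 13.
  x = λ² - 46 - 46 = 169 - 92 ≡ 18; y = λ·(46 - 18) - 4 ≡ 6. → (18, 6)
3Q: (18, 6) + (46, 4). λ = (4 - 6)/(46 - 18) ≡ 57/28 mod 59. 28⁻¹ ≡ 19 (mod 59), so λ ≡ 21.
  x = λ² - 18 - 46 = 441 - 64 ≡ 23; y = λ·(18 - 23) - 6 ≡ 7. → (23, 7)
3Q = (23, 7).
Finally 4P + 3Q:
(48, 28) + (23, 7). λ = (7 - 28)/(23 - 48) ≡ 38/34 mod 59. 34⁻¹ ≡ 33 (mod 59) since 34·33 = 1122 ≡ 1, so λ ≡ 15.
  x = λ² - 48 - 23 = 225 - 71 ≡ 36; y = λ·(48 - 36) - 28 ≡ 34. → (36, 34)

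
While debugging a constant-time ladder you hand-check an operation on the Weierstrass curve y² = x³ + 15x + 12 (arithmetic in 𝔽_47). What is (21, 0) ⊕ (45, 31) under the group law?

(18, 45)

(21, 0) + (45, 31). λ = (31 - 0)/(45 - 21) ≡ 31/24 mod 47. 24⁻¹ ≡ 2 (mod 47), so λ ≡ 15.
  x = λ² - 21 - 45 = 225 - 66 ≡ 18; y = λ·(21 - 18) - 0 ≡ 45. → (18, 45)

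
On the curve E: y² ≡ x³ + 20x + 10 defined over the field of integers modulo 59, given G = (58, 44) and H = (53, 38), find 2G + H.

O

First 2G:
Repeated addition: build up to 2G.
2G: tangent at (58, 44): λ = (3·58² + 20)/(2·44) ≡ 23/29. 29⁻¹ ≡ 57 (mod 59), so λ ≡ 23·57 ≡ 13.
  x = λ² - 58 - 58 = 169 - 116 ≡ 53; y = λ·(58 - 53) - 44 ≡ 21. → (53, 21)
2G = (53, 21).
Finally 2G + H:
(53, 21) + (53, 38): same x and y₁ ≡ -y₂, so the sum is ∞.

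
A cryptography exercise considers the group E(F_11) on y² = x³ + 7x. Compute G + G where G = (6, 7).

tangent at (6, 7): λ = (3·6² + 7)/(2·7) ≡ 5/3. 3⁻¹ ≡ 4 (mod 11), so λ ≡ 5·4 ≡ 9.
  x = λ² - 6 - 6 = 81 - 12 ≡ 3; y = λ·(6 - 3) - 7 ≡ 9. → (3, 9)

(3, 9)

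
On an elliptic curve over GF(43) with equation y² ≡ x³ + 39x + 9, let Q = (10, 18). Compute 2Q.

(20, 24)

tangent at (10, 18): λ = (3·10² + 39)/(2·18) ≡ 38/36. 36⁻¹ ≡ 6 (mod 43) since 36·6 = 216 ≡ 1, so λ ≡ 38·6 ≡ 13.
  x = λ² - 10 - 10 = 169 - 20 ≡ 20; y = λ·(10 - 20) - 18 ≡ 24. → (20, 24)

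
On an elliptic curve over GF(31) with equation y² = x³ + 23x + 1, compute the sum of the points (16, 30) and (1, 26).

(16, 1)

(16, 30) + (1, 26). λ = (26 - 30)/(1 - 16) ≡ 27/16 mod 31. 16⁻¹ ≡ 2 (mod 31), so λ ≡ 23.
  x = λ² - 16 - 1 = 529 - 17 ≡ 16; y = λ·(16 - 16) - 30 ≡ 1. → (16, 1)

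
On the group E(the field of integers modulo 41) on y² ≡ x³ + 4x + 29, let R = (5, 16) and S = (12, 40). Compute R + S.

(5, 16) + (12, 40). λ = (40 - 16)/(12 - 5) ≡ 24/7 mod 41. 7⁻¹ ≡ 6 (mod 41), so λ ≡ 21.
  x = λ² - 5 - 12 = 441 - 17 ≡ 14; y = λ·(5 - 14) - 16 ≡ 0. → (14, 0)

(14, 0)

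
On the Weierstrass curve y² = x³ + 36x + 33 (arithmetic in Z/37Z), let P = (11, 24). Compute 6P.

Double-and-add on 6 = (110)₂. Start with P = (11, 24) for the leading 1-bit.
double: tangent at (11, 24): λ = (3·11² + 36)/(2·24) ≡ 29/11. 11⁻¹ ≡ 27 (mod 37), so λ ≡ 29·27 ≡ 6.
  x = λ² - 11 - 11 = 36 - 22 ≡ 14; y = λ·(11 - 14) - 24 ≡ 32. → (14, 32)
add P: (14, 32) + (11, 24). λ = (24 - 32)/(11 - 14) ≡ 29/34 mod 37. 34⁻¹ ≡ 12 (mod 37), so λ ≡ 15.
  x = λ² - 14 - 11 = 225 - 25 ≡ 15; y = λ·(14 - 15) - 32 ≡ 27. → (15, 27)
double: tangent at (15, 27): λ = (3·15² + 36)/(2·27) ≡ 8/17. 17⁻¹ ≡ 24 (mod 37) since 17·24 = 408 ≡ 1, so λ ≡ 8·24 ≡ 7.
  x = λ² - 15 - 15 = 49 - 30 ≡ 19; y = λ·(15 - 19) - 27 ≡ 19. → (19, 19)

(19, 19)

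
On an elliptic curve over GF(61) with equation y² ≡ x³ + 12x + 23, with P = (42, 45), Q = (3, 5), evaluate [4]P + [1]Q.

First 4P:
Double-and-add on 4 = (100)₂. Start with P = (42, 45) for the leading 1-bit.
double: tangent at (42, 45): λ = (3·42² + 12)/(2·45) ≡ 58/29. 29⁻¹ ≡ 40 (mod 61) since 29·40 = 1160 ≡ 1, so λ ≡ 58·40 ≡ 2.
  x = λ² - 42 - 42 = 4 - 84 ≡ 42; y = λ·(42 - 42) - 45 ≡ 16. → (42, 16)
double: tangent at (42, 16): λ = (3·42² + 12)/(2·16) ≡ 58/32. 32⁻¹ ≡ 21 (mod 61), so λ ≡ 58·21 ≡ 59.
  x = λ² - 42 - 42 = 3481 - 84 ≡ 42; y = λ·(42 - 42) - 16 ≡ 45. → (42, 45)
4P = (42, 45).
Finally 4P + Q:
(42, 45) + (3, 5). λ = (5 - 45)/(3 - 42) ≡ 21/22 mod 61. 22⁻¹ ≡ 25 (mod 61) since 22·25 = 550 ≡ 1, so λ ≡ 37.
  x = λ² - 42 - 3 = 1369 - 45 ≡ 43; y = λ·(42 - 43) - 45 ≡ 40. → (43, 40)

(43, 40)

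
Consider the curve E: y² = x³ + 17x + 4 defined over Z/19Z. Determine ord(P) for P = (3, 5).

9

2P: tangent at (3, 5): λ = (3·3² + 17)/(2·5) ≡ 6/10. 10⁻¹ ≡ 2 (mod 19), so λ ≡ 6·2 ≡ 12.
  x = λ² - 3 - 3 = 144 - 6 ≡ 5; y = λ·(3 - 5) - 5 ≡ 9. → (5, 9)
3P: (5, 9) + (3, 5). λ = (5 - 9)/(3 - 5) ≡ 15/17 mod 19. 17⁻¹ ≡ 9 (mod 19), so λ ≡ 2.
  x = λ² - 5 - 3 = 4 - 8 ≡ 15; y = λ·(5 - 15) - 9 ≡ 9. → (15, 9)
4P: (15, 9) + (3, 5). λ = (5 - 9)/(3 - 15) ≡ 15/7 mod 19. 7⁻¹ ≡ 11 (mod 19), so λ ≡ 13.
  x = λ² - 15 - 3 = 169 - 18 ≡ 18; y = λ·(15 - 18) - 9 ≡ 9. → (18, 9)
5P: (18, 9) + (3, 5). λ = (5 - 9)/(3 - 18) ≡ 15/4 mod 19. 4⁻¹ ≡ 5 (mod 19), so λ ≡ 18.
  x = λ² - 18 - 3 = 324 - 21 ≡ 18; y = λ·(18 - 18) - 9 ≡ 10. → (18, 10)
6P: (18, 10) + (3, 5). λ = (5 - 10)/(3 - 18) ≡ 14/4 mod 19. 4⁻¹ ≡ 5 (mod 19) since 4·5 = 20 ≡ 1, so λ ≡ 13.
  x = λ² - 18 - 3 = 169 - 21 ≡ 15; y = λ·(18 - 15) - 10 ≡ 10. → (15, 10)
7P: (15, 10) + (3, 5). λ = (5 - 10)/(3 - 15) ≡ 14/7 mod 19. 7⁻¹ ≡ 11 (mod 19), so λ ≡ 2.
  x = λ² - 15 - 3 = 4 - 18 ≡ 5; y = λ·(15 - 5) - 10 ≡ 10. → (5, 10)
8P: (5, 10) + (3, 5). λ = (5 - 10)/(3 - 5) ≡ 14/17 mod 19. 17⁻¹ ≡ 9 (mod 19), so λ ≡ 12.
  x = λ² - 5 - 3 = 144 - 8 ≡ 3; y = λ·(5 - 3) - 10 ≡ 14. → (3, 14)
9P: (3, 14) + (3, 5): same x and y₁ ≡ -y₂, so the sum is ∞.
9P = ∞, so the order is 9.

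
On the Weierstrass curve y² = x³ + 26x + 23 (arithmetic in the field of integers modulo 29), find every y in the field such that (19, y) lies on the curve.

x³ + 26x + 23 = 7376 ≡ 10 (mod 29).
10 is a non-residue mod 29; no y exists.

none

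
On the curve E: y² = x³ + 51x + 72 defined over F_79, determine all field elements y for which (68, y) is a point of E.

x³ + 51x + 72 = 317972 ≡ 76 (mod 79).
Square roots of 76 mod 79: 32 and 47 (since 32² = 1024 ≡ 76).

32, 47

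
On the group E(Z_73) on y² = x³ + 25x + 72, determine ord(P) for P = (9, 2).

11

2P: tangent at (9, 2): λ = (3·9² + 25)/(2·2) ≡ 49/4. 4⁻¹ ≡ 55 (mod 73) since 4·55 = 220 ≡ 1, so λ ≡ 49·55 ≡ 67.
  x = λ² - 9 - 9 = 4489 - 18 ≡ 18; y = λ·(9 - 18) - 2 ≡ 52. → (18, 52)
3P: (18, 52) + (9, 2). λ = (2 - 52)/(9 - 18) ≡ 23/64 mod 73. 64⁻¹ ≡ 8 (mod 73), so λ ≡ 38.
  x = λ² - 18 - 9 = 1444 - 27 ≡ 30; y = λ·(18 - 30) - 52 ≡ 3. → (30, 3)
4P: (30, 3) + (9, 2). λ = (2 - 3)/(9 - 30) ≡ 72/52 mod 73. 52⁻¹ ≡ 66 (mod 73), so λ ≡ 7.
  x = λ² - 30 - 9 = 49 - 39 ≡ 10; y = λ·(30 - 10) - 3 ≡ 64. → (10, 64)
5P: (10, 64) + (9, 2). λ = (2 - 64)/(9 - 10) ≡ 11/72 mod 73. 72⁻¹ ≡ 72 (mod 73), so λ ≡ 62.
  x = λ² - 10 - 9 = 3844 - 19 ≡ 29; y = λ·(10 - 29) - 64 ≡ 72. → (29, 72)
6P: (29, 72) + (9, 2). λ = (2 - 72)/(9 - 29) ≡ 3/53 mod 73. 53⁻¹ ≡ 62 (mod 73), so λ ≡ 40.
  x = λ² - 29 - 9 = 1600 - 38 ≡ 29; y = λ·(29 - 29) - 72 ≡ 1. → (29, 1)
7P: (29, 1) + (9, 2). λ = (2 - 1)/(9 - 29) ≡ 1/53 mod 73. 53⁻¹ ≡ 62 (mod 73), so λ ≡ 62.
  x = λ² - 29 - 9 = 3844 - 38 ≡ 10; y = λ·(29 - 10) - 1 ≡ 9. → (10, 9)
8P: (10, 9) + (9, 2). λ = (2 - 9)/(9 - 10) ≡ 66/72 mod 73. 72⁻¹ ≡ 72 (mod 73) since 72·72 = 5184 ≡ 1, so λ ≡ 7.
  x = λ² - 10 - 9 = 49 - 19 ≡ 30; y = λ·(10 - 30) - 9 ≡ 70. → (30, 70)
9P: (30, 70) + (9, 2). λ = (2 - 70)/(9 - 30) ≡ 5/52 mod 73. 52⁻¹ ≡ 66 (mod 73) since 52·66 = 3432 ≡ 1, so λ ≡ 38.
  x = λ² - 30 - 9 = 1444 - 39 ≡ 18; y = λ·(30 - 18) - 70 ≡ 21. → (18, 21)
10P: (18, 21) + (9, 2). λ = (2 - 21)/(9 - 18) ≡ 54/64 mod 73. 64⁻¹ ≡ 8 (mod 73), so λ ≡ 67.
  x = λ² - 18 - 9 = 4489 - 27 ≡ 9; y = λ·(18 - 9) - 21 ≡ 71. → (9, 71)
11P: (9, 71) + (9, 2): same x and y₁ ≡ -y₂, so the sum is 𝒪.
11P = 𝒪, so the order is 11.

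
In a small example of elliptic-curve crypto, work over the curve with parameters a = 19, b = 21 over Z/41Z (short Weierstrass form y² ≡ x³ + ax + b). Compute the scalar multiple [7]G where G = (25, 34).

(27, 39)

Double-and-add on 7 = (111)₂. Start with G = (25, 34) for the leading 1-bit.
double: tangent at (25, 34): λ = (3·25² + 19)/(2·34) ≡ 8/27. 27⁻¹ ≡ 38 (mod 41), so λ ≡ 8·38 ≡ 17.
  x = λ² - 25 - 25 = 289 - 50 ≡ 34; y = λ·(25 - 34) - 34 ≡ 18. → (34, 18)
add G: (34, 18) + (25, 34). λ = (34 - 18)/(25 - 34) ≡ 16/32 mod 41. 32⁻¹ ≡ 9 (mod 41), so λ ≡ 21.
  x = λ² - 34 - 25 = 441 - 59 ≡ 13; y = λ·(34 - 13) - 18 ≡ 13. → (13, 13)
double: tangent at (13, 13): λ = (3·13² + 19)/(2·13) ≡ 34/26. 26⁻¹ ≡ 30 (mod 41) since 26·30 = 780 ≡ 1, so λ ≡ 34·30 ≡ 36.
  x = λ² - 13 - 13 = 1296 - 26 ≡ 40; y = λ·(13 - 40) - 13 ≡ 40. → (40, 40)
add G: (40, 40) + (25, 34). λ = (34 - 40)/(25 - 40) ≡ 35/26 mod 41. 26⁻¹ ≡ 30 (mod 41) since 26·30 = 780 ≡ 1, so λ ≡ 25.
  x = λ² - 40 - 25 = 625 - 65 ≡ 27; y = λ·(40 - 27) - 40 ≡ 39. → (27, 39)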